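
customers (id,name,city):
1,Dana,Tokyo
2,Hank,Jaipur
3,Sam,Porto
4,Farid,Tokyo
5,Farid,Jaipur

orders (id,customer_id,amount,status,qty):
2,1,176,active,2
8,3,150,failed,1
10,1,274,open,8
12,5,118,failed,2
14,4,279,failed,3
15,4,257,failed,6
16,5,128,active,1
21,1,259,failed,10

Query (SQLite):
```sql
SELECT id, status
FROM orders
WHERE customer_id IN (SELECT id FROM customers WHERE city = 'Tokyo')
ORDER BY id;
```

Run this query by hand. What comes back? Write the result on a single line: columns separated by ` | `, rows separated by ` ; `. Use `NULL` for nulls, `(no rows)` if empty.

Inner query: customers.id where city = 'Tokyo'.
Outer: keep orders rows whose customer_id is in that set.
Inner query → {1, 4}

2 | active ; 10 | open ; 14 | failed ; 15 | failed ; 21 | failed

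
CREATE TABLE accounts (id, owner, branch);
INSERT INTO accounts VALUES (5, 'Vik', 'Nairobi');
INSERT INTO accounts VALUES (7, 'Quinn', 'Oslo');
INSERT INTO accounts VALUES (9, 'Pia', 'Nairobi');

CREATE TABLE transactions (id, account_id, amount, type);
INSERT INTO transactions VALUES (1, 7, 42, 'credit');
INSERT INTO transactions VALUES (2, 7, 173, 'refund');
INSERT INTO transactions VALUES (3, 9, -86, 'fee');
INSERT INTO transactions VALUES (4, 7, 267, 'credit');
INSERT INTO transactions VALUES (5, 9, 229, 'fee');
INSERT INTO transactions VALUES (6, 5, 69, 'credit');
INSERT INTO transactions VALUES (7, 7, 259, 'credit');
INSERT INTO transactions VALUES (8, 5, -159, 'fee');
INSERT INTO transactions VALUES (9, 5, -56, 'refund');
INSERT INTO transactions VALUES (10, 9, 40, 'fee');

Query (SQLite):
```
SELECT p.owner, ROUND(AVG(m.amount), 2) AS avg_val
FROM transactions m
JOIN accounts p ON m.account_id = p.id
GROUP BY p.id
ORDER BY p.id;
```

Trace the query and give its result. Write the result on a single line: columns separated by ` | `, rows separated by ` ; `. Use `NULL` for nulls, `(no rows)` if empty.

Vik | -48.67 ; Quinn | 185.25 ; Pia | 61

Join each transactions row to its accounts via account_id.
Group joined rows by accounts.id; compute ROUND(AVG(m.amount), 2) per group.
  5: ids {6, 8, 9} → ROUND(AVG(m.amount), 2)=-48.67
  7: ids {1, 2, 4, 7} → ROUND(AVG(m.amount), 2)=185.25
  9: ids {3, 5, 10} → ROUND(AVG(m.amount), 2)=61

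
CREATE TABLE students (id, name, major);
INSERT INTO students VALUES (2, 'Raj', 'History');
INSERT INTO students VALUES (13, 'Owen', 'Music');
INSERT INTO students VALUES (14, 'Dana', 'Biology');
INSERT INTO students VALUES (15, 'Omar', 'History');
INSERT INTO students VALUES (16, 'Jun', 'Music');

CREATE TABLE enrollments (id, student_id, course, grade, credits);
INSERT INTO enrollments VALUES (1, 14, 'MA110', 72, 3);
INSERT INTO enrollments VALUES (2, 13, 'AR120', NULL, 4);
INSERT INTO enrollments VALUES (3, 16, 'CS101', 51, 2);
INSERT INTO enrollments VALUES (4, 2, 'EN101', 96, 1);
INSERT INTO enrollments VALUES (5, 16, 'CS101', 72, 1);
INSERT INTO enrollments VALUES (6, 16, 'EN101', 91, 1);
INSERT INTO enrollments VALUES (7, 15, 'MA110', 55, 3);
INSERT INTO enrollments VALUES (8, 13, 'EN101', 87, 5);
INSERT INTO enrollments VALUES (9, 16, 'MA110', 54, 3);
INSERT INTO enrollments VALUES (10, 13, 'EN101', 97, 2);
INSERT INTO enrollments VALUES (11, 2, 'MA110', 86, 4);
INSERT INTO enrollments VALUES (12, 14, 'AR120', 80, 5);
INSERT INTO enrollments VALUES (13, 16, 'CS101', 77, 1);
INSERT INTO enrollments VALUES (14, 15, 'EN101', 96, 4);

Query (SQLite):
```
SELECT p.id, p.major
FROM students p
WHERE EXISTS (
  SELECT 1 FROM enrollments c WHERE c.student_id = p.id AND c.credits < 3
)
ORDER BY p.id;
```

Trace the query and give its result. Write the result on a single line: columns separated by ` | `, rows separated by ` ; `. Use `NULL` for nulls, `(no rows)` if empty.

2 | History ; 13 | Music ; 16 | Music

For each students row, check whether any enrollments with matching student_id has credits < 3.
Keep rows where that is true.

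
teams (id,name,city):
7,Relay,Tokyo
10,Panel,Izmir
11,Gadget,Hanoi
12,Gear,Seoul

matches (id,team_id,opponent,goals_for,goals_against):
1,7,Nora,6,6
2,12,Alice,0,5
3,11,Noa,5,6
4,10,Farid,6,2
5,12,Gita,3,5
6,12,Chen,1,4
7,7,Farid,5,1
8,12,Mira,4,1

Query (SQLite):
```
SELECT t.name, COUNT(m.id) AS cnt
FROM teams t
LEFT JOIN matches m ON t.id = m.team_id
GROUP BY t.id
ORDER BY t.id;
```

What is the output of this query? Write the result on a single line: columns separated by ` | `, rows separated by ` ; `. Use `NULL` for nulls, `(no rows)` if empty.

Relay | 2 ; Panel | 1 ; Gadget | 1 ; Gear | 4

LEFT JOIN keeps every teams row; unmatched ones get NULL for matches columns.
Group by teams.id and compute COUNT(m.id). COUNT(col) of an all-NULL group is 0.
  7: ids {1, 7} → COUNT(m.id)=2
  10: ids {4} → COUNT(m.id)=1
  11: ids {3} → COUNT(m.id)=1
  12: ids {2, 5, 6, 8} → COUNT(m.id)=4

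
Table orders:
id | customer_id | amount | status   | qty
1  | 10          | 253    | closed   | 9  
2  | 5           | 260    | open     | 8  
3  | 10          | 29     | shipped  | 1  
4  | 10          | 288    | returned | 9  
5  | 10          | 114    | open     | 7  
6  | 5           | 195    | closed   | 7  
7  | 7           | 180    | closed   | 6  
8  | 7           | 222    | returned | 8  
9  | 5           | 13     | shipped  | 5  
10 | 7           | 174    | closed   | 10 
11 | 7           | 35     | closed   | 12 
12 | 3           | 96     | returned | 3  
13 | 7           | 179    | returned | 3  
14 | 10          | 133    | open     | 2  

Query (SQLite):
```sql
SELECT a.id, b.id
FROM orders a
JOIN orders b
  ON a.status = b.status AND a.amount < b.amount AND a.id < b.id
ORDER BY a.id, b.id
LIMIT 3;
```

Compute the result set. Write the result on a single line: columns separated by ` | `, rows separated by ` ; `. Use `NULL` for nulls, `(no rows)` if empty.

Pairs (a,b) with same status, a.amount < b.amount, a.id < b.id.
status groups: closed:{1,6,7,10,11} open:{2,5,14} returned:{4,8,12,13} shipped:{3,9}
Ordered by (a.id, b.id); first 3.

5 | 14 ; 12 | 13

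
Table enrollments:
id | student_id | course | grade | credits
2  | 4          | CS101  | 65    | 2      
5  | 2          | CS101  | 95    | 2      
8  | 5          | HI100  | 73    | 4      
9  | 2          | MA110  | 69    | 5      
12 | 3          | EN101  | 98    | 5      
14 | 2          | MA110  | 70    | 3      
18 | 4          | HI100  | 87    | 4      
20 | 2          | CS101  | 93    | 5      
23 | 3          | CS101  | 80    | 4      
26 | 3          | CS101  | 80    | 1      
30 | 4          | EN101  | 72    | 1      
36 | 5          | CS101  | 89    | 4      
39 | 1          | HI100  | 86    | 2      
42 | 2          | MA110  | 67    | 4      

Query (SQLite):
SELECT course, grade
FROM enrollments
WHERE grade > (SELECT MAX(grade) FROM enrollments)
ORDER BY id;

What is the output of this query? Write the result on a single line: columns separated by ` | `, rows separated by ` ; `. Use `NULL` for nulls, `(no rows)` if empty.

Scalar subquery: MAX(grade) over all enrollments rows = 98.
Keep rows where grade > that value.

(no rows)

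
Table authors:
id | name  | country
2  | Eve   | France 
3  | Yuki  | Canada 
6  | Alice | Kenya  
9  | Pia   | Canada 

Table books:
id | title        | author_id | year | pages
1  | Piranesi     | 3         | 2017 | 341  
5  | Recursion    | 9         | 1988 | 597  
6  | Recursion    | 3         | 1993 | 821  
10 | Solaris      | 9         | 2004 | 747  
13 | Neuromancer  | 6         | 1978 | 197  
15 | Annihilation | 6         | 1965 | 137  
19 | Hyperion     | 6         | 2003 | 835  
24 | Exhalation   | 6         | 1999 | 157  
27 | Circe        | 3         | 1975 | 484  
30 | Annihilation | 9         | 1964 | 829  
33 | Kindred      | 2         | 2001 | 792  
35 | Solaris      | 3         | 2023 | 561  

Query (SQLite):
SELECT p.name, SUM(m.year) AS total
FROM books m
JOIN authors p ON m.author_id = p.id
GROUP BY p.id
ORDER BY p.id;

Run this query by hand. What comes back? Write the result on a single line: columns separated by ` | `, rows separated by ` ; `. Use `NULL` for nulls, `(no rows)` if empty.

Eve | 2001 ; Yuki | 8008 ; Alice | 7945 ; Pia | 5956

Join each books row to its authors via author_id.
Group joined rows by authors.id; compute SUM(m.year) per group.
  2: ids {33} → SUM(m.year)=2001
  3: ids {1, 6, 27, 35} → SUM(m.year)=8008
  6: ids {13, 15, 19, 24} → SUM(m.year)=7945
  9: ids {5, 10, 30} → SUM(m.year)=5956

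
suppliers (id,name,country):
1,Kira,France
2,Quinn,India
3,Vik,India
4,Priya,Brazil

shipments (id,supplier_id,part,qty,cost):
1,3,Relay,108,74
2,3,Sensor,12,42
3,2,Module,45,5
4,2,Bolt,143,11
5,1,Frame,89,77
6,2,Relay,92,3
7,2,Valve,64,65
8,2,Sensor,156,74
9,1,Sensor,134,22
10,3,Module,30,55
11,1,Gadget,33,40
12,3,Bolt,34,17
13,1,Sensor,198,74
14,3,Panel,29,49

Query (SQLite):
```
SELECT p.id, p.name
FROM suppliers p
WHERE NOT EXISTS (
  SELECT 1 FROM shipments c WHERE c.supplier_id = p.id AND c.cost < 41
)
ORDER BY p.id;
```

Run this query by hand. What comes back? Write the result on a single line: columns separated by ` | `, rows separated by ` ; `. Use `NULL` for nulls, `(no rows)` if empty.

For each suppliers row, check whether any shipments with matching supplier_id has cost < 41.
Keep rows where that is false.

4 | Priya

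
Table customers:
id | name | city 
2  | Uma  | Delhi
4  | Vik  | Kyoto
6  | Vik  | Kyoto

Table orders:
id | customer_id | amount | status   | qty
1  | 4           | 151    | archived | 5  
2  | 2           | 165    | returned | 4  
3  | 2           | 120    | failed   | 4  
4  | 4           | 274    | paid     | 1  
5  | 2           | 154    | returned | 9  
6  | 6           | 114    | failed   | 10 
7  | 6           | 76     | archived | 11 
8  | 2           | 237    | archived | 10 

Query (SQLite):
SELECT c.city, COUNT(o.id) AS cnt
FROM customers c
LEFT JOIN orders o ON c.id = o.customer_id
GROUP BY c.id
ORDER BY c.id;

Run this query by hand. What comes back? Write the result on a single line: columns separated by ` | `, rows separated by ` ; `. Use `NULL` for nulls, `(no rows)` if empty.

LEFT JOIN keeps every customers row; unmatched ones get NULL for orders columns.
Group by customers.id and compute COUNT(o.id). COUNT(col) of an all-NULL group is 0.
  2: ids {2, 3, 5, 8} → COUNT(o.id)=4
  4: ids {1, 4} → COUNT(o.id)=2
  6: ids {6, 7} → COUNT(o.id)=2

Delhi | 4 ; Kyoto | 2 ; Kyoto | 2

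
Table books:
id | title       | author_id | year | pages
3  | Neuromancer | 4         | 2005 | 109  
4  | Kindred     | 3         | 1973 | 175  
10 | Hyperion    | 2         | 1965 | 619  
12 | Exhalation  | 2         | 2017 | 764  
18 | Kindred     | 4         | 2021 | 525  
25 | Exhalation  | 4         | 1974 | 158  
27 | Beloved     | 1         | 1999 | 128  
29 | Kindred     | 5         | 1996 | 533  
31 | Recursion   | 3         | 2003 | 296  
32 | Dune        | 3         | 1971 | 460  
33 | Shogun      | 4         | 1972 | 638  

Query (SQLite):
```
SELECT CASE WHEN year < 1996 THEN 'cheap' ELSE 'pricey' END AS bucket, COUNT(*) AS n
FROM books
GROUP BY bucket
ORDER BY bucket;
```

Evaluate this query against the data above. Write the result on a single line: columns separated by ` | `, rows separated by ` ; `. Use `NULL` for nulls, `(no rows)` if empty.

cheap | 5 ; pricey | 6

Bucket rows by year < 1996 → 'cheap' else 'pricey'; count each bucket.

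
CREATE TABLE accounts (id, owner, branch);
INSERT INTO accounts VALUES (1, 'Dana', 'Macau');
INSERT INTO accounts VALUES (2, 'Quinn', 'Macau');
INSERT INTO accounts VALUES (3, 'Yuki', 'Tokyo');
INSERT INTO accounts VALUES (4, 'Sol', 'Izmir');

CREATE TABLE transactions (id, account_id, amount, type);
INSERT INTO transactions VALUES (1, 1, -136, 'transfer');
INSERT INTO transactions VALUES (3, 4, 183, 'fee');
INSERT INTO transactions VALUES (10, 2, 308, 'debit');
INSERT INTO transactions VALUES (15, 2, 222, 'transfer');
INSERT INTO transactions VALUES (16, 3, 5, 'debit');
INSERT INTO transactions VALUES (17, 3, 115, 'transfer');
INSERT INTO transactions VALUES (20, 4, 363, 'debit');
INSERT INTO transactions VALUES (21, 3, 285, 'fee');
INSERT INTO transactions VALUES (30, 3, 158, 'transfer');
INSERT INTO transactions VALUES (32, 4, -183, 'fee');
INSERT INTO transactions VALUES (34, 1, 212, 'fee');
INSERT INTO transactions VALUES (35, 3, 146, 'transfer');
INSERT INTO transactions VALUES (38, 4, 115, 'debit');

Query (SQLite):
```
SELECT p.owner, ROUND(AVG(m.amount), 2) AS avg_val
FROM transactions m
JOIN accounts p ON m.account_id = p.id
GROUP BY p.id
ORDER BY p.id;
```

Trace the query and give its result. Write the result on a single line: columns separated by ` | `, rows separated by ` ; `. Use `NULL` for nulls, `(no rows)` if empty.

Dana | 38 ; Quinn | 265 ; Yuki | 141.8 ; Sol | 119.5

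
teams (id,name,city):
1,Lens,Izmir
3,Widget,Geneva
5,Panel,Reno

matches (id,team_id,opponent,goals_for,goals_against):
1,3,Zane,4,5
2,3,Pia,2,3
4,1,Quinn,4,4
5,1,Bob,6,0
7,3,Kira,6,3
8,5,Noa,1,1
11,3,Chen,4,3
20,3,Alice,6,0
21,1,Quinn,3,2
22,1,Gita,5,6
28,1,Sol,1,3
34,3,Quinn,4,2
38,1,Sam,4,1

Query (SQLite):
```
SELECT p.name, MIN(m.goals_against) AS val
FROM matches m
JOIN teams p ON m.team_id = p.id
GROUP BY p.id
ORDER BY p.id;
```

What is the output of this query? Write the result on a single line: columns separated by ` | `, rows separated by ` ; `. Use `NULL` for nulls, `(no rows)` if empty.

Join each matches row to its teams via team_id.
Group joined rows by teams.id; compute MIN(m.goals_against) per group.
  1: ids {4, 5, 21, 22, 28, 38} → MIN(m.goals_against)=0
  3: ids {1, 2, 7, 11, 20, 34} → MIN(m.goals_against)=0
  5: ids {8} → MIN(m.goals_against)=1

Lens | 0 ; Widget | 0 ; Panel | 1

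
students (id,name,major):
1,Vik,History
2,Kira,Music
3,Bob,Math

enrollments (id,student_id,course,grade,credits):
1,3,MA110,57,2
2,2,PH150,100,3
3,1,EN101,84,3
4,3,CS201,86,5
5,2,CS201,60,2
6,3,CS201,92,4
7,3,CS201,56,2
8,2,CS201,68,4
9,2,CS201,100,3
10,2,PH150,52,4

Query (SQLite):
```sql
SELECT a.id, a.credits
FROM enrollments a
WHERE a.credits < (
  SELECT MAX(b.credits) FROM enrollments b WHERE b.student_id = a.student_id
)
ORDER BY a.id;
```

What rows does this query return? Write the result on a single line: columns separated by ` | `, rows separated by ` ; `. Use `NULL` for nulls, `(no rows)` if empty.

For each enrollments row a, compute MAX(credits) over rows sharing a.student_id.
Keep row a if a.credits < that per-group MAX.
  student_id=1: MAX(credits) = 3
  student_id=2: MAX(credits) = 4
  student_id=3: MAX(credits) = 5

1 | 2 ; 2 | 3 ; 5 | 2 ; 6 | 4 ; 7 | 2 ; 9 | 3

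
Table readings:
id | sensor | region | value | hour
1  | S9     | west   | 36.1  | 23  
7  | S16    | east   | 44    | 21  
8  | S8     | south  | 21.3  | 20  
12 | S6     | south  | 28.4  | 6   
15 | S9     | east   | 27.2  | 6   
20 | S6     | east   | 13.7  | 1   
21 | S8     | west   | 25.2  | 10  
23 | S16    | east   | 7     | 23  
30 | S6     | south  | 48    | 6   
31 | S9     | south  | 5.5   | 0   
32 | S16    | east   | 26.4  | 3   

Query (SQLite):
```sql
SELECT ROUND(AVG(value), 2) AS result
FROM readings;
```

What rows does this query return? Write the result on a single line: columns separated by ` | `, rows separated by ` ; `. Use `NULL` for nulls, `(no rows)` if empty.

All value values: [36.1, 44, 21.3, 28.4, 27.2, 13.7, 25.2, 7, 48, 5.5, 26.4].
AVG = 282.8 / 11 (rounded to 2 dp).

25.71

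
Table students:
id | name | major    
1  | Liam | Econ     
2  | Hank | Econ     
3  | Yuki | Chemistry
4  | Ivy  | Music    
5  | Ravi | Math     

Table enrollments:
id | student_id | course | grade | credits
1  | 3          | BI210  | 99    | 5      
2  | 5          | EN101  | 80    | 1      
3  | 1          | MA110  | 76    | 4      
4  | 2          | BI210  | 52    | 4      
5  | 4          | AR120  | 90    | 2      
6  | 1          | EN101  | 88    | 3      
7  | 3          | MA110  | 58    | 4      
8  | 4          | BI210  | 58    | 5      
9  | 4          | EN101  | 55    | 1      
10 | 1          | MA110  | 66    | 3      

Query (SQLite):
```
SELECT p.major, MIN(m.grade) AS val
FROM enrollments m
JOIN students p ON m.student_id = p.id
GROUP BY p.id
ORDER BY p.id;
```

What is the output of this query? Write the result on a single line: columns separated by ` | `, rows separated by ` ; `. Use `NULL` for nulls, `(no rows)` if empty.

Econ | 66 ; Econ | 52 ; Chemistry | 58 ; Music | 55 ; Math | 80

Join each enrollments row to its students via student_id.
Group joined rows by students.id; compute MIN(m.grade) per group.
  1: ids {3, 6, 10} → MIN(m.grade)=66
  2: ids {4} → MIN(m.grade)=52
  3: ids {1, 7} → MIN(m.grade)=58
  4: ids {5, 8, 9} → MIN(m.grade)=55
  5: ids {2} → MIN(m.grade)=80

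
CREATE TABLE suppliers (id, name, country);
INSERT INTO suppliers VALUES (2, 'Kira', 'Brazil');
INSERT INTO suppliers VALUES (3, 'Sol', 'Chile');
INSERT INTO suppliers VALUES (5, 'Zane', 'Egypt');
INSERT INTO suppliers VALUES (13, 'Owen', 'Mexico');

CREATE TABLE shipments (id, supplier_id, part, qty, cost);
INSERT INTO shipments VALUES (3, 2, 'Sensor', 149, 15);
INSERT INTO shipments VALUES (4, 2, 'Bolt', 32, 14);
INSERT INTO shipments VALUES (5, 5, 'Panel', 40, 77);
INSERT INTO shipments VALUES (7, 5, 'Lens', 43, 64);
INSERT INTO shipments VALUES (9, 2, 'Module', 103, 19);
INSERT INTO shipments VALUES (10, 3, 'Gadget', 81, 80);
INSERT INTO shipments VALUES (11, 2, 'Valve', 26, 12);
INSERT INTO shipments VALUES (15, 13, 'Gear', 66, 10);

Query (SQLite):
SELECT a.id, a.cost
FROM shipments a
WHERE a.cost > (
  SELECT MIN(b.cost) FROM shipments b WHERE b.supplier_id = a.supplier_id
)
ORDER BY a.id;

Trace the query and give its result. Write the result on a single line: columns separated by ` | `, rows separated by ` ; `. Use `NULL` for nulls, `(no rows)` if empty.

3 | 15 ; 4 | 14 ; 5 | 77 ; 9 | 19

For each shipments row a, compute MIN(cost) over rows sharing a.supplier_id.
Keep row a if a.cost > that per-group MIN.
  supplier_id=2: MIN(cost) = 12
  supplier_id=3: MIN(cost) = 80
  supplier_id=5: MIN(cost) = 64
  supplier_id=13: MIN(cost) = 10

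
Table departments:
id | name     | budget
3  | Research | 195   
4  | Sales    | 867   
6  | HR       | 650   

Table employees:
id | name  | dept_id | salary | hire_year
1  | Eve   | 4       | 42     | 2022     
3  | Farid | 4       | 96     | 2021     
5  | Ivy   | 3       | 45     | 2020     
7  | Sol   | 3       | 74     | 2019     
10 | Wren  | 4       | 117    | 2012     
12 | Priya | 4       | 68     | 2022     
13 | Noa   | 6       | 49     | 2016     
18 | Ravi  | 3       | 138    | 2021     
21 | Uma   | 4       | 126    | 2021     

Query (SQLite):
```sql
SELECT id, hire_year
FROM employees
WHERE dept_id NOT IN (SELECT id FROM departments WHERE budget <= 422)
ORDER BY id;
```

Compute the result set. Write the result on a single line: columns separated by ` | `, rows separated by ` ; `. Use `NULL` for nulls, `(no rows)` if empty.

1 | 2022 ; 3 | 2021 ; 10 | 2012 ; 12 | 2022 ; 13 | 2016 ; 21 | 2021

Inner query: departments.id where budget <= 422.
Outer: keep employees rows whose dept_id is not in that set.
Inner query → {3}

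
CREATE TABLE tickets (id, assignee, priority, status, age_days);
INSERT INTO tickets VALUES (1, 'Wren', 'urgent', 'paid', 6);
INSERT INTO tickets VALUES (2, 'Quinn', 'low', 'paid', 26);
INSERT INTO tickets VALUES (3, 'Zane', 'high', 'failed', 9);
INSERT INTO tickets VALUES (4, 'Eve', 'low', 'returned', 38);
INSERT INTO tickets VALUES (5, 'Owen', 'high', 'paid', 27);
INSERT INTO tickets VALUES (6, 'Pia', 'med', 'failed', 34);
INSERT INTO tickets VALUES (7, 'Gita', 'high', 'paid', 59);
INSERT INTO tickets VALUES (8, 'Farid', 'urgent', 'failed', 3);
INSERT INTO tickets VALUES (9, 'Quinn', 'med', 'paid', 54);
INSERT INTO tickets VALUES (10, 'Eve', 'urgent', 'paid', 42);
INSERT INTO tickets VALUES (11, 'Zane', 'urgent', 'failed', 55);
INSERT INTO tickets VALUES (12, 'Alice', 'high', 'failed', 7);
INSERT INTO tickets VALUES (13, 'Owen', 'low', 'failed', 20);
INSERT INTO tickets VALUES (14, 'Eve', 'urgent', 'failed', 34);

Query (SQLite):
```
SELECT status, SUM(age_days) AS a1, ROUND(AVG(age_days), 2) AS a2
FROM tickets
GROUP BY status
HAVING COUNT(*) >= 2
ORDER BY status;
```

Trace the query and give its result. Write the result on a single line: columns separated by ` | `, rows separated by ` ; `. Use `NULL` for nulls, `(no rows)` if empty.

Group tickets by status.
Per group compute: SUM(age_days), ROUND(AVG(age_days), 2).
HAVING: drop groups with fewer than 2 rows.
  failed: ids {3, 6, 8, 11, 12, 13, 14} → SUM(age_days)=162, ROUND(AVG(age_days), 2)=23.14
  paid: ids {1, 2, 5, 7, 9, 10} → SUM(age_days)=214, ROUND(AVG(age_days), 2)=35.67
  returned: ids {4} → SUM(age_days)=38, ROUND(AVG(age_days), 2)=38

failed | 162 | 23.14 ; paid | 214 | 35.67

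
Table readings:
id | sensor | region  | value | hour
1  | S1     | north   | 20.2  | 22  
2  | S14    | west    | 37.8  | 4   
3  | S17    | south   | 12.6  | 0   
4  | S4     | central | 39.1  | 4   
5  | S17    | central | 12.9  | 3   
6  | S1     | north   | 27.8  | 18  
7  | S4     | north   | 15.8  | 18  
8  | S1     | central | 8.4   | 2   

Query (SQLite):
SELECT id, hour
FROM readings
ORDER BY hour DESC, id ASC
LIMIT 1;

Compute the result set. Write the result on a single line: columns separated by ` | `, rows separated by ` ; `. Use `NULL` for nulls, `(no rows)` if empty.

Sort by hour desc, tiebreak id asc: (22, id=1), (18, id=6), (18, id=7), (4, id=2) …. Take first 1.

1 | 22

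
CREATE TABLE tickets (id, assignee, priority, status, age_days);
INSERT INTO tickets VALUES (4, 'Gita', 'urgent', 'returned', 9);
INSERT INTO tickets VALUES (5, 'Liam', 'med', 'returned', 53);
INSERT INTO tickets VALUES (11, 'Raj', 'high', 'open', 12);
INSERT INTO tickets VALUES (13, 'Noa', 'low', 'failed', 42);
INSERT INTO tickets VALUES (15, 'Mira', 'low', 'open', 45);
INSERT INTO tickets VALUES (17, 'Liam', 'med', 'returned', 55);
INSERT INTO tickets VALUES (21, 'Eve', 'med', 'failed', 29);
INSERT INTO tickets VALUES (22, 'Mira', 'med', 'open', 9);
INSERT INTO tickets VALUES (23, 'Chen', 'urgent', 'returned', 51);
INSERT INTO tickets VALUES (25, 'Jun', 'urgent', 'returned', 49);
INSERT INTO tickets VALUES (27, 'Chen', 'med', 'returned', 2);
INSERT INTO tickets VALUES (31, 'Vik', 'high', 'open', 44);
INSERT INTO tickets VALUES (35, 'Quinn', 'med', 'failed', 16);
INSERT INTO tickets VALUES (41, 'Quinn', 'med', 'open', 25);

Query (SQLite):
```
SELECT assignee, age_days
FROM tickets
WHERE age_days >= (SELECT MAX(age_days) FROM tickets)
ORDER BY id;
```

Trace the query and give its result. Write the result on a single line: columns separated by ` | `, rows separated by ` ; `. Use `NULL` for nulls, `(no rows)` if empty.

Liam | 55

Scalar subquery: MAX(age_days) over all tickets rows = 55.
Keep rows where age_days >= that value.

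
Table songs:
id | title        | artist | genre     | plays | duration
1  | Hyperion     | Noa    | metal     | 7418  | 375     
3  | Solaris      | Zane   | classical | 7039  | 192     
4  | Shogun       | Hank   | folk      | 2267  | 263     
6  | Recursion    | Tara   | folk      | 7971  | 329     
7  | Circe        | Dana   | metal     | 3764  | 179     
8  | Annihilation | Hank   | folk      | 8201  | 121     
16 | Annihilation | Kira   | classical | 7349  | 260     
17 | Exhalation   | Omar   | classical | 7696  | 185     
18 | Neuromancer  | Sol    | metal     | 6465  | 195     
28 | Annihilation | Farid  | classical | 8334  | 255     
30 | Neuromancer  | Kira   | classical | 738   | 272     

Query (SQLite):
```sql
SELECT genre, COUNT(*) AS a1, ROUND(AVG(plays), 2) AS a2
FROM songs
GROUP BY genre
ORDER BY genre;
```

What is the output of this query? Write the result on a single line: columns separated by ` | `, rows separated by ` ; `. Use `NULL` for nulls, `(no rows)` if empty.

Group songs by genre.
Per group compute: COUNT(*), ROUND(AVG(plays), 2).
  classical: ids {3, 16, 17, 28, 30} → COUNT(*)=5, ROUND(AVG(plays), 2)=6231.2
  folk: ids {4, 6, 8} → COUNT(*)=3, ROUND(AVG(plays), 2)=6146.33
  metal: ids {1, 7, 18} → COUNT(*)=3, ROUND(AVG(plays), 2)=5882.33

classical | 5 | 6231.2 ; folk | 3 | 6146.33 ; metal | 3 | 5882.33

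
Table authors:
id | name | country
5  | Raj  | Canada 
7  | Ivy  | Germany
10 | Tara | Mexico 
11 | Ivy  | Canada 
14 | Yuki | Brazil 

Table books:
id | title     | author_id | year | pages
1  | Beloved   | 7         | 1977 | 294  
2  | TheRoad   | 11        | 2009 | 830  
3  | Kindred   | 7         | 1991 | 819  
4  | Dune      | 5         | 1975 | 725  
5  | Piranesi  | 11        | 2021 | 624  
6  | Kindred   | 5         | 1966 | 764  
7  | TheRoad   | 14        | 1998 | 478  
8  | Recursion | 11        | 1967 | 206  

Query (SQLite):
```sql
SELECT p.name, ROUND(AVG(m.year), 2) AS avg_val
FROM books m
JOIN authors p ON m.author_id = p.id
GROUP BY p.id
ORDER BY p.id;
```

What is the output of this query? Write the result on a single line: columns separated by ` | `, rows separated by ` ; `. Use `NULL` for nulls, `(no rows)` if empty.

Join each books row to its authors via author_id.
Group joined rows by authors.id; compute ROUND(AVG(m.year), 2) per group.
  5: ids {4, 6} → ROUND(AVG(m.year), 2)=1970.5
  7: ids {1, 3} → ROUND(AVG(m.year), 2)=1984
  11: ids {2, 5, 8} → ROUND(AVG(m.year), 2)=1999
  14: ids {7} → ROUND(AVG(m.year), 2)=1998

Raj | 1970.5 ; Ivy | 1984 ; Ivy | 1999 ; Yuki | 1998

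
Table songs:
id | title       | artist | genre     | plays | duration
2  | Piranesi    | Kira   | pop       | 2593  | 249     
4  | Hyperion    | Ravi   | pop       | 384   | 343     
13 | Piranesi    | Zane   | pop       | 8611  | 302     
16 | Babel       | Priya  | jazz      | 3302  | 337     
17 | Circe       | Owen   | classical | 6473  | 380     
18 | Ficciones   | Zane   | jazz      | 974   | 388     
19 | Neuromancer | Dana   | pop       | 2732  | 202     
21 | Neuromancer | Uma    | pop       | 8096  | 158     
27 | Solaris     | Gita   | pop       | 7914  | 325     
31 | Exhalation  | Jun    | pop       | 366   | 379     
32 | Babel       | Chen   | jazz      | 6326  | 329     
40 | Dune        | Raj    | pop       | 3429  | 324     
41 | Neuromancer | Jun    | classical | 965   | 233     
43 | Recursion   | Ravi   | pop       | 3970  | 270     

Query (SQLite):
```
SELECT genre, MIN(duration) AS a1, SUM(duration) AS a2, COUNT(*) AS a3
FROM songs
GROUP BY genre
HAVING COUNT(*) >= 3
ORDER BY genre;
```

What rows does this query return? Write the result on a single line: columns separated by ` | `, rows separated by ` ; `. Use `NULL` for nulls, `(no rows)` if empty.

Group songs by genre.
Per group compute: MIN(duration), SUM(duration), COUNT(*).
HAVING: drop groups with fewer than 3 rows.
  classical: ids {17, 41} → MIN(duration)=233, SUM(duration)=613, COUNT(*)=2
  jazz: ids {16, 18, 32} → MIN(duration)=329, SUM(duration)=1054, COUNT(*)=3
  pop: ids {2, 4, 13, 19, 21, 27, 31, 40, 43} → MIN(duration)=158, SUM(duration)=2552, COUNT(*)=9

jazz | 329 | 1054 | 3 ; pop | 158 | 2552 | 9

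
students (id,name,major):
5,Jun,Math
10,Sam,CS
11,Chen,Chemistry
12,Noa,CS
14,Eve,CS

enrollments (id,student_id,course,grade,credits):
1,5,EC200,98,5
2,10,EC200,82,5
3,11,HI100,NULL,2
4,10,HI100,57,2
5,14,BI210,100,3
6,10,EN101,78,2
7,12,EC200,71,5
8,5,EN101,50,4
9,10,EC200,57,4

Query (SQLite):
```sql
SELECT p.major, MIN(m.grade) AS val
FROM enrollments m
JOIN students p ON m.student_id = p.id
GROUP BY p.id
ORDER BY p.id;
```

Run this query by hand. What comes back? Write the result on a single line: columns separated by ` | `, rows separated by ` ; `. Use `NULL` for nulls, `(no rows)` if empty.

Math | 50 ; CS | 57 ; Chemistry | NULL ; CS | 71 ; CS | 100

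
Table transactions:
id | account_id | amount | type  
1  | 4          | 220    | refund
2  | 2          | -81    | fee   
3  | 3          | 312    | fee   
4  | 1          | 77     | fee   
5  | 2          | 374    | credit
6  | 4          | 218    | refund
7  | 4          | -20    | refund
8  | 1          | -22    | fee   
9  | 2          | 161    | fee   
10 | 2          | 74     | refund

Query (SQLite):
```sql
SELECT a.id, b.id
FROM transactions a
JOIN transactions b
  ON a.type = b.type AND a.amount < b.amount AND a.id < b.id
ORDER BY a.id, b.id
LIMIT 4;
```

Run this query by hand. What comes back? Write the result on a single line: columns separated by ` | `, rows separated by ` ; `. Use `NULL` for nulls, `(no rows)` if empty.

2 | 3 ; 2 | 4 ; 2 | 8 ; 2 | 9

Pairs (a,b) with same type, a.amount < b.amount, a.id < b.id.
type groups: credit:{5} fee:{2,3,4,8,9} refund:{1,6,7,10}
Ordered by (a.id, b.id); first 4.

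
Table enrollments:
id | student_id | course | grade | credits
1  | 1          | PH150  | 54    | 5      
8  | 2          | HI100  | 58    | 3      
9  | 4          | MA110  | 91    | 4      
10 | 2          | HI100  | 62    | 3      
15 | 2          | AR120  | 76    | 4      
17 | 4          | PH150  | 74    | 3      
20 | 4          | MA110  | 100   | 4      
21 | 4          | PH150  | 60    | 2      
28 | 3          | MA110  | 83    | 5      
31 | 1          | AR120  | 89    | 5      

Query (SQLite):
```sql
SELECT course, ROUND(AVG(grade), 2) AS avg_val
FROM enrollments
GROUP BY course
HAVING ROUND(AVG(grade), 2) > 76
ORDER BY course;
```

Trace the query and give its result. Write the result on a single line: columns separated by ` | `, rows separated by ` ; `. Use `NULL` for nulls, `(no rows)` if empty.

AR120 | 82.5 ; MA110 | 91.33

Partition enrollments by course; compute ROUND(AVG(grade), 2) within each group.
HAVING: keep groups where ROUND(AVG(grade), 2) > 76.
  AR120: ids {15, 31} → ROUND(AVG(grade), 2)=82.5
  HI100: ids {8, 10} → ROUND(AVG(grade), 2)=60
  MA110: ids {9, 20, 28} → ROUND(AVG(grade), 2)=91.33
  PH150: ids {1, 17, 21} → ROUND(AVG(grade), 2)=62.67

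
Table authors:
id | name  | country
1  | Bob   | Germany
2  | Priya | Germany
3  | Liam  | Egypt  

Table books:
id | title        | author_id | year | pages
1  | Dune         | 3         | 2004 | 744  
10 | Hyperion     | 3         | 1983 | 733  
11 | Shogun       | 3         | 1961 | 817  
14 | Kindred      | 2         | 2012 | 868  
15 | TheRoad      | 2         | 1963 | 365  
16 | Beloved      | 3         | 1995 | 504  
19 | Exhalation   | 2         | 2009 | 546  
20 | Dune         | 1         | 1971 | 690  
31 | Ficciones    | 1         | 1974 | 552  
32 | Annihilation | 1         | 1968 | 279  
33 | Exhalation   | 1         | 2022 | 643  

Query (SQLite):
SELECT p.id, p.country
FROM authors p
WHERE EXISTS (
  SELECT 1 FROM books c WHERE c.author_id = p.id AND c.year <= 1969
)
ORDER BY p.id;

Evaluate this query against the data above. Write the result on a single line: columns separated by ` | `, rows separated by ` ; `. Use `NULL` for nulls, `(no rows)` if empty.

For each authors row, check whether any books with matching author_id has year <= 1969.
Keep rows where that is true.

1 | Germany ; 2 | Germany ; 3 | Egypt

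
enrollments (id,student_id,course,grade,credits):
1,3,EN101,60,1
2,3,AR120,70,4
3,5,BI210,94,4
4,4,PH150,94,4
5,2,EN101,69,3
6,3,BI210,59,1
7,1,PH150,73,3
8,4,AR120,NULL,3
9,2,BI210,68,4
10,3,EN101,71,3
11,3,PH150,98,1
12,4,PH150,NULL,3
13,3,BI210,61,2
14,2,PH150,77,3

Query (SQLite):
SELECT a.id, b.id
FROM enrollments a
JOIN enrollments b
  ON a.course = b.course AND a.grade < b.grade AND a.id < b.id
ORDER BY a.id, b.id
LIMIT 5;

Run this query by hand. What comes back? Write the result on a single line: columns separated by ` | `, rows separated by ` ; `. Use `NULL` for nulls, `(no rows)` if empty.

1 | 5 ; 1 | 10 ; 4 | 11 ; 5 | 10 ; 6 | 9

Pairs (a,b) with same course, a.grade < b.grade, a.id < b.id.
course groups: AR120:{2,8} BI210:{3,6,9,13} EN101:{1,5,10} PH150:{4,7,11,12,14}
Ordered by (a.id, b.id); first 5.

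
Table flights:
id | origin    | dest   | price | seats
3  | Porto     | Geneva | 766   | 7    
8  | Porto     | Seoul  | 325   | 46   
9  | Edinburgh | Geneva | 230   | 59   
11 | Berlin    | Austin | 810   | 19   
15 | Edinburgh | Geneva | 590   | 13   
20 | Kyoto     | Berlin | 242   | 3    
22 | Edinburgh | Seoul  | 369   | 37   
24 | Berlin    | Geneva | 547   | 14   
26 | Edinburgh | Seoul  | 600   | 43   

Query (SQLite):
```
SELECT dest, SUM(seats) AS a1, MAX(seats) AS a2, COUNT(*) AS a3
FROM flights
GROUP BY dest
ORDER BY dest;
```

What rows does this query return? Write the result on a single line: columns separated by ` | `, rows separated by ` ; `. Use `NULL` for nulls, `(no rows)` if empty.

Austin | 19 | 19 | 1 ; Berlin | 3 | 3 | 1 ; Geneva | 93 | 59 | 4 ; Seoul | 126 | 46 | 3

Group flights by dest.
Per group compute: SUM(seats), MAX(seats), COUNT(*).
  Austin: ids {11} → SUM(seats)=19, MAX(seats)=19, COUNT(*)=1
  Berlin: ids {20} → SUM(seats)=3, MAX(seats)=3, COUNT(*)=1
  Geneva: ids {3, 9, 15, 24} → SUM(seats)=93, MAX(seats)=59, COUNT(*)=4
  Seoul: ids {8, 22, 26} → SUM(seats)=126, MAX(seats)=46, COUNT(*)=3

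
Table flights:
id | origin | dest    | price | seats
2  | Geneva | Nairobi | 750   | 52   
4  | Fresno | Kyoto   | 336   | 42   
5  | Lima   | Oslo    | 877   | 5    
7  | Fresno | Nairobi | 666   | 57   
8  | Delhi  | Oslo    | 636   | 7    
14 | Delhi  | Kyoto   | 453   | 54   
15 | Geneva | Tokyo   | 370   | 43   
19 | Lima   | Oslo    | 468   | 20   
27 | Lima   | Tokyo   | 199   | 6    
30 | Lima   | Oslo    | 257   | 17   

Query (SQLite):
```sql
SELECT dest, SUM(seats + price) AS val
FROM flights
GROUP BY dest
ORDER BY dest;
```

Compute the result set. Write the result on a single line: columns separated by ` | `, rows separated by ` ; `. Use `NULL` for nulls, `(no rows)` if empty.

For each row compute seats + price.
Group by dest; take SUM of the expression per group.
  Kyoto: ids {4, 14} → SUM(seats + price)=885
  Nairobi: ids {2, 7} → SUM(seats + price)=1525
  Oslo: ids {5, 8, 19, 30} → SUM(seats + price)=2287
  Tokyo: ids {15, 27} → SUM(seats + price)=618

Kyoto | 885 ; Nairobi | 1525 ; Oslo | 2287 ; Tokyo | 618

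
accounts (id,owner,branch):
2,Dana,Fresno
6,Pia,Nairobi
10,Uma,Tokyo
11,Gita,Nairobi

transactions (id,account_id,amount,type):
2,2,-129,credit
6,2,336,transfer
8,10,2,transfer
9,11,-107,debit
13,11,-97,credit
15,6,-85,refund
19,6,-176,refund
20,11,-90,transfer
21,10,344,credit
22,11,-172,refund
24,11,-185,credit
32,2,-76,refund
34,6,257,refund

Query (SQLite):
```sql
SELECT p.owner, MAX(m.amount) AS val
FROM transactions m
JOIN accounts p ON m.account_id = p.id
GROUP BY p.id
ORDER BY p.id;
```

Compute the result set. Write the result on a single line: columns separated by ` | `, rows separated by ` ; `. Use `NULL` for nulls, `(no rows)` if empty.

Dana | 336 ; Pia | 257 ; Uma | 344 ; Gita | -90

Join each transactions row to its accounts via account_id.
Group joined rows by accounts.id; compute MAX(m.amount) per group.
  2: ids {2, 6, 32} → MAX(m.amount)=336
  6: ids {15, 19, 34} → MAX(m.amount)=257
  10: ids {8, 21} → MAX(m.amount)=344
  11: ids {9, 13, 20, 22, 24} → MAX(m.amount)=-90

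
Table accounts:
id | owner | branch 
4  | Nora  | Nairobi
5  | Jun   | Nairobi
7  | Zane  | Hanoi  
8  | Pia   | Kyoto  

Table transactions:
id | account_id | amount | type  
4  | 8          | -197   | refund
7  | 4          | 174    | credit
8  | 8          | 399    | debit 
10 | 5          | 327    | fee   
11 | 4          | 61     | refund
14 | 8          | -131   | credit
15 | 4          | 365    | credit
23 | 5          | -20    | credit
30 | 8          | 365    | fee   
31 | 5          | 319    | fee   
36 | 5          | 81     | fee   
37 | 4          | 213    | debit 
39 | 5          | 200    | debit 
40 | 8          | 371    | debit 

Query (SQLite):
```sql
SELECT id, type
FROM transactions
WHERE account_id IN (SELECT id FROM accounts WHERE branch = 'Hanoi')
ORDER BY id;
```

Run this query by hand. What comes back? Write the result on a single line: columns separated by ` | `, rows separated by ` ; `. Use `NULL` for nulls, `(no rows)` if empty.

Inner query: accounts.id where branch = 'Hanoi'.
Outer: keep transactions rows whose account_id is in that set.
Inner query → {7}

(no rows)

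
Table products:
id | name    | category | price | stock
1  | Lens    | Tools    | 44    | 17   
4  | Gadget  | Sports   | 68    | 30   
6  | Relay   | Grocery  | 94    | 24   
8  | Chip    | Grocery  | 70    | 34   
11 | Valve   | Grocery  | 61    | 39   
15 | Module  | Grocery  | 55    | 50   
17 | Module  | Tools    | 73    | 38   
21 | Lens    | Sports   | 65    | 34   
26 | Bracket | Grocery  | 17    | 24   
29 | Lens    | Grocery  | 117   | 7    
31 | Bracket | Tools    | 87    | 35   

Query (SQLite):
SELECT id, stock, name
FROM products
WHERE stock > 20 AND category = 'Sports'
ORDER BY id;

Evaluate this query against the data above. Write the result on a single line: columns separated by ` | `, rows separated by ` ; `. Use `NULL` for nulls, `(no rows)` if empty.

stock > 20: ids {4, 6, 8, 11, 15, 17, 21, 26, 31}
category = 'Sports': ids {4, 21}
Combine with AND.

4 | 30 | Gadget ; 21 | 34 | Lens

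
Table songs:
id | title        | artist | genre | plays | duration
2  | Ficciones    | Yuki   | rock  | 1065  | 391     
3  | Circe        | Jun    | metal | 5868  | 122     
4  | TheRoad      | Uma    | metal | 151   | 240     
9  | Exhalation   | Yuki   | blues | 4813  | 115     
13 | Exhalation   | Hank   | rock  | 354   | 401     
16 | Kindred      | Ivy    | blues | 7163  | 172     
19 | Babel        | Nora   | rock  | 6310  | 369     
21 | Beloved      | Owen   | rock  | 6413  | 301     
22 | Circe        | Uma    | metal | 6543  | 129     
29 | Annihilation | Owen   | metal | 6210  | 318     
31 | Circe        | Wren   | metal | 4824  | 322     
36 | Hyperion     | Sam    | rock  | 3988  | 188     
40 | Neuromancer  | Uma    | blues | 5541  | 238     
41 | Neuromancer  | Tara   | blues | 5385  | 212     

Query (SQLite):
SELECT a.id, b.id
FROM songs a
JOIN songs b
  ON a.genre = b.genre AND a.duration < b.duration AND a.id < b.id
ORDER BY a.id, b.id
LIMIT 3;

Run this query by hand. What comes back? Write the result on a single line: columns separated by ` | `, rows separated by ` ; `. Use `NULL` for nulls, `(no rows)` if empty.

2 | 13 ; 3 | 4 ; 3 | 22

Pairs (a,b) with same genre, a.duration < b.duration, a.id < b.id.
genre groups: blues:{9,16,40,41} metal:{3,4,22,29,31} rock:{2,13,19,21,36}
Ordered by (a.id, b.id); first 3.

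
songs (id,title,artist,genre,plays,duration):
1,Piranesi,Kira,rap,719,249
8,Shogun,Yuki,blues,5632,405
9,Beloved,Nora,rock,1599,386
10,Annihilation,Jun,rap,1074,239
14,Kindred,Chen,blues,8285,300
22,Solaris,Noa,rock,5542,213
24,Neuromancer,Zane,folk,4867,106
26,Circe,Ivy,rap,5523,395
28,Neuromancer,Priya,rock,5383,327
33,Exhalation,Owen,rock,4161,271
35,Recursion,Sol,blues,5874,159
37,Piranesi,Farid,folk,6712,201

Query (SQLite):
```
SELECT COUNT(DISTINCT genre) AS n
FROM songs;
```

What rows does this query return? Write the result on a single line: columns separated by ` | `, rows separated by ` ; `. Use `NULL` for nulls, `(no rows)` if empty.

Count distinct non-NULL genre values.

4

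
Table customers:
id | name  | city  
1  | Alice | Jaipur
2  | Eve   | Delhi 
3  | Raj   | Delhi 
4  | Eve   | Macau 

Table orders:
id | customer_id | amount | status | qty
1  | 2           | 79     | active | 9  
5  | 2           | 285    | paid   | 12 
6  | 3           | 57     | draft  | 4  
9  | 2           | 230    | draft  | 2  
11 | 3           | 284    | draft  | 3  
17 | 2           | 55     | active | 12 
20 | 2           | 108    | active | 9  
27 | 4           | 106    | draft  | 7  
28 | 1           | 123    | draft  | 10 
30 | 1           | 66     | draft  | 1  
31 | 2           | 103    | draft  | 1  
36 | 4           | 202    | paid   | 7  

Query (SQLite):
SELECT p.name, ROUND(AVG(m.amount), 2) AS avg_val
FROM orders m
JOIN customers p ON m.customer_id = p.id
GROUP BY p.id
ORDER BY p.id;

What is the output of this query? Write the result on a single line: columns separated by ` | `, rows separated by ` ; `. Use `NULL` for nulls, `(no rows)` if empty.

Alice | 94.5 ; Eve | 143.33 ; Raj | 170.5 ; Eve | 154

Join each orders row to its customers via customer_id.
Group joined rows by customers.id; compute ROUND(AVG(m.amount), 2) per group.
  1: ids {28, 30} → ROUND(AVG(m.amount), 2)=94.5
  2: ids {1, 5, 9, 17, 20, 31} → ROUND(AVG(m.amount), 2)=143.33
  3: ids {6, 11} → ROUND(AVG(m.amount), 2)=170.5
  4: ids {27, 36} → ROUND(AVG(m.amount), 2)=154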